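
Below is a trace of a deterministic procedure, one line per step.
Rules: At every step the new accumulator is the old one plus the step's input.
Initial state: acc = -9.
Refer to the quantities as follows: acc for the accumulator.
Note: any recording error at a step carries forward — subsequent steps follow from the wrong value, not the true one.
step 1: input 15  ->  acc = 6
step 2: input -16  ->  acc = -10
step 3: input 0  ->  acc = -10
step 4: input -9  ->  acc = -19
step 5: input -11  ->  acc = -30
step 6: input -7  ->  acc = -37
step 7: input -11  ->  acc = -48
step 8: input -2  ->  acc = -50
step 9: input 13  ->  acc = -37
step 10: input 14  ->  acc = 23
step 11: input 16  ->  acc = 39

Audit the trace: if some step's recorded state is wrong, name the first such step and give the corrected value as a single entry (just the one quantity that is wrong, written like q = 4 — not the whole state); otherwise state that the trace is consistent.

step 10, acc = -23

Step 1: acc = -9 + 15 = 6 — consistent with the trace.
Step 2: acc = 6 + -16 = -10 — no discrepancy.
Step 3: acc = -10 + 0 = -10 — in agreement.
Step 4: acc = -10 + -9 = -19 — confirmed correct.
Step 5: acc = -19 + -11 = -30 — checks out.
Step 6: acc = -30 + -7 = -37 — same as recorded.
Step 7: acc = -37 + -11 = -48 — same as recorded.
Step 8: acc = -48 + -2 = -50 — matches.
Step 9: acc = -50 + 13 = -37 — agrees with the trace.
Step 10: acc = -37 + 14 = -23 — first mismatch against the trace.
The audit stops at step 10: the recorded entry is wrong and should be acc = -23.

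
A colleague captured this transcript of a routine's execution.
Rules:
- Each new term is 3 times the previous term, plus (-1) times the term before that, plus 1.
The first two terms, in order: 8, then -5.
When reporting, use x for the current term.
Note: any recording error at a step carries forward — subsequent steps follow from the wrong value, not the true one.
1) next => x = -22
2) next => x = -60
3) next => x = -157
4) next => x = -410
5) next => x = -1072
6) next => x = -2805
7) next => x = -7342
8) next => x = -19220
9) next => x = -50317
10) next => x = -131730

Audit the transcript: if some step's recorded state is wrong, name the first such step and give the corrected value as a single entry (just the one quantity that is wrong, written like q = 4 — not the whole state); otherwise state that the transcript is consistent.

no error

1. x = 3*(-5) + (-1)*(8) + (1) = -22 (same as recorded)
2. x = 3*(-22) + (-1)*(-5) + (1) = -60 (same as recorded)
3. x = 3*(-60) + (-1)*(-22) + (1) = -157 (consistent with the transcript)
4. x = 3*(-157) + (-1)*(-60) + (1) = -410 (agrees with the transcript)
5. x = 3*(-410) + (-1)*(-157) + (1) = -1072 (verified)
6. x = 3*(-1072) + (-1)*(-410) + (1) = -2805 (agrees with the transcript)
7. x = 3*(-2805) + (-1)*(-1072) + (1) = -7342 (checks out)
8. x = 3*(-7342) + (-1)*(-2805) + (1) = -19220 (verified)
9. x = 3*(-19220) + (-1)*(-7342) + (1) = -50317 (checks out)
10. x = 3*(-50317) + (-1)*(-19220) + (1) = -131730 (confirmed correct)
Every step is consistent.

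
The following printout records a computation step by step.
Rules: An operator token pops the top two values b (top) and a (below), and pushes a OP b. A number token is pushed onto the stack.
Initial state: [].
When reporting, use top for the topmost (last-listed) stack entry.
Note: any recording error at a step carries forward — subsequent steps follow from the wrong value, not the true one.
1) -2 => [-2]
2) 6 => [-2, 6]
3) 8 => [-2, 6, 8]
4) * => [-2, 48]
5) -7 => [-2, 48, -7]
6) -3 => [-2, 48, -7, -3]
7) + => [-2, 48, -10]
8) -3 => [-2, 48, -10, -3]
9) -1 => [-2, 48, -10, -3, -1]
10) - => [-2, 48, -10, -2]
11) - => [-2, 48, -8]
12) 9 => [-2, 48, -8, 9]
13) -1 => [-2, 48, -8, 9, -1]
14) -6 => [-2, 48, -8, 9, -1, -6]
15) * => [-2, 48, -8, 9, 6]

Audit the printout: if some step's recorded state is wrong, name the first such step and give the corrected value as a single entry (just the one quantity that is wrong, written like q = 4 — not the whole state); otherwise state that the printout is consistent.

Recomputing the run from the initial state:
step 1: [-2]
step 2: [-2, 6]
step 3: [-2, 6, 8]
step 4: [-2, 48]
step 5: [-2, 48, -7]
step 6: [-2, 48, -7, -3]
step 7: [-2, 48, -10]
step 8: [-2, 48, -10, -3]
step 9: [-2, 48, -10, -3, -1]
step 10: [-2, 48, -10, -2]
step 11: [-2, 48, -8]
step 12: [-2, 48, -8, 9]
step 13: [-2, 48, -8, 9, -1]
step 14: [-2, 48, -8, 9, -1, -6]
step 15: [-2, 48, -8, 9, 6]
This matches the printout at every step.

no error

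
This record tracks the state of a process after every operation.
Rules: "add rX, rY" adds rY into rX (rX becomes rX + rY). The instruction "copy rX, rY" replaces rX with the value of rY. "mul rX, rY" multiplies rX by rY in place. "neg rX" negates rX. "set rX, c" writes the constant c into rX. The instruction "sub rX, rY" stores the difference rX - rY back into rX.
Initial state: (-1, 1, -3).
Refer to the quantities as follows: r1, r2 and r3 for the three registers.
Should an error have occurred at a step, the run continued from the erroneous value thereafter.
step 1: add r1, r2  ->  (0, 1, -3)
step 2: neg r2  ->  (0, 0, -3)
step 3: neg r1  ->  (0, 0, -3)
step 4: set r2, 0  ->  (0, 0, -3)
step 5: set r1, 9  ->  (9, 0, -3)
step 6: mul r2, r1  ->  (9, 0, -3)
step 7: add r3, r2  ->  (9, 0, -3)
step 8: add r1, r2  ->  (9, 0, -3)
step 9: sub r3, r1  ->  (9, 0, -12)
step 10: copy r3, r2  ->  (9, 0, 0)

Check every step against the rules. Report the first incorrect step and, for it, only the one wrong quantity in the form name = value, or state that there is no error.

step 2, r2 = -1

Recomputing the run from the initial state:
step 1: r1 = 0, r2 = 1, r3 = -3
step 2: r1 = 0, r2 = -1, r3 = -3
step 3: r1 = 0, r2 = -1, r3 = -3
step 4: r1 = 0, r2 = 0, r3 = -3
step 5: r1 = 9, r2 = 0, r3 = -3
step 6: r1 = 9, r2 = 0, r3 = -3
step 7: r1 = 9, r2 = 0, r3 = -3
step 8: r1 = 9, r2 = 0, r3 = -3
step 9: r1 = 9, r2 = 0, r3 = -12
step 10: r1 = 9, r2 = 0, r3 = 0
The first disagreement with the record is at step 2, where the value should be r2 = -1.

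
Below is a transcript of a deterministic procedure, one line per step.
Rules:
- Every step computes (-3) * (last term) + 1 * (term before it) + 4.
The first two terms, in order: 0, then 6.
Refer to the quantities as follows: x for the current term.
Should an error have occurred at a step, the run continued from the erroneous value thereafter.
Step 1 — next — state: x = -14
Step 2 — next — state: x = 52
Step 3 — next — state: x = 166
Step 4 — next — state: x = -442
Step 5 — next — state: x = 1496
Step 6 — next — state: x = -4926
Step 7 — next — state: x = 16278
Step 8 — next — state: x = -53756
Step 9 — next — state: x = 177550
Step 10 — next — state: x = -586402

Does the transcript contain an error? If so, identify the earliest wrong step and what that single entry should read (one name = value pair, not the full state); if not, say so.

step 3, x = -166

1. x = -3*(6) + (1)*(0) + (4) = -14 (same as recorded)
2. x = -3*(-14) + (1)*(6) + (4) = 52 (no discrepancy)
3. x = -3*(52) + (1)*(-14) + (4) = -166 (the transcript has a different value)
The audit stops at step 3: the recorded entry is wrong and should be x = -166.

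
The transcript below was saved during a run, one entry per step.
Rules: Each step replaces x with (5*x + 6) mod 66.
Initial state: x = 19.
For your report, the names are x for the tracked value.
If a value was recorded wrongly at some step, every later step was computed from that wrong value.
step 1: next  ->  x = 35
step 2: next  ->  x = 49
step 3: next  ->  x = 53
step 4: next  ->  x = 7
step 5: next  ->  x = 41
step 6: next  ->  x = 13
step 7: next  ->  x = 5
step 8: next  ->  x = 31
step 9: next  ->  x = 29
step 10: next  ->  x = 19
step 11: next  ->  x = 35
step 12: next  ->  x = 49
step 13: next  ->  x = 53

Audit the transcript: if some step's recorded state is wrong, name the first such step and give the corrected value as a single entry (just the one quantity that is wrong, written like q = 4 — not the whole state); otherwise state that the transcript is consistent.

no error

Recomputing the run from the initial state:
step 1: x = 35
step 2: x = 49
step 3: x = 53
step 4: x = 7
step 5: x = 41
step 6: x = 13
step 7: x = 5
step 8: x = 31
step 9: x = 29
step 10: x = 19
step 11: x = 35
step 12: x = 49
step 13: x = 53
This matches the transcript at every step.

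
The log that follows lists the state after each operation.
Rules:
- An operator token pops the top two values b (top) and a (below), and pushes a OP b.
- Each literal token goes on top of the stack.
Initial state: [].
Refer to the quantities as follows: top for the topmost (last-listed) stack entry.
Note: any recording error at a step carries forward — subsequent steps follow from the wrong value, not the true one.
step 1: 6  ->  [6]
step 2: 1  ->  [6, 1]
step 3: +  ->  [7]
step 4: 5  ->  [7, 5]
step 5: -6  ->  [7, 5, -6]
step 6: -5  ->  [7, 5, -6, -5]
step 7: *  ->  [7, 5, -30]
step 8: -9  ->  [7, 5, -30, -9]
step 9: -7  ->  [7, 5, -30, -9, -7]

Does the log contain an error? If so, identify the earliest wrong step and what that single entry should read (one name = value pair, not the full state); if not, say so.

step 1: push 6: top = 6 -> in agreement
step 2: push 1: top = 1 -> no discrepancy
step 3: 6 + 1 = 7 -> same as recorded
step 4: push 5: top = 5 -> in agreement
step 5: push -6: top = -6 -> in agreement
step 6: push -5: top = -5 -> verified
step 7: -6 * -5 = 30 -> a discrepancy with the log
So the first discrepancy is step 7, where the right value is top = 30.

step 7, top = 30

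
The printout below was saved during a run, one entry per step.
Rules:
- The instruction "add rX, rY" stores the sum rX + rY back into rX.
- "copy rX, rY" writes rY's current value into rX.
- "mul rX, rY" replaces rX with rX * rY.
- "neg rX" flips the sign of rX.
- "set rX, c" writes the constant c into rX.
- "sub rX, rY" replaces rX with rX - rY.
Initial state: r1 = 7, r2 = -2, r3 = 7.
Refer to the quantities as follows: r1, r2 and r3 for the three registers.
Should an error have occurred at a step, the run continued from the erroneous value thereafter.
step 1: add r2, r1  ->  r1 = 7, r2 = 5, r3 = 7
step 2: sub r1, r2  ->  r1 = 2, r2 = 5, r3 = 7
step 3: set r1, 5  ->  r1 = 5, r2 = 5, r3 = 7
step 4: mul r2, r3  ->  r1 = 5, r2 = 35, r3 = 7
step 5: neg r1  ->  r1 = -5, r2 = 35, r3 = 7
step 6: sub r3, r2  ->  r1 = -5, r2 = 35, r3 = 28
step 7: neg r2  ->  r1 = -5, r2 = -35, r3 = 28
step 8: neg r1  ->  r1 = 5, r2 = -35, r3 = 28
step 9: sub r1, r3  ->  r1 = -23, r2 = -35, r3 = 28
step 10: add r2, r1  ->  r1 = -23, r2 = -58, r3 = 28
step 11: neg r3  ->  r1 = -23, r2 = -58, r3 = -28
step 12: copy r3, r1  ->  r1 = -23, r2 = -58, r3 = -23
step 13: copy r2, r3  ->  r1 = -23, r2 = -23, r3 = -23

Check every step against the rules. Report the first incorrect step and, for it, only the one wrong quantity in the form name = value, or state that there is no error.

step 6, r3 = -28

Recomputing the run from the initial state:
step 1: r1 = 7, r2 = 5, r3 = 7
step 2: r1 = 2, r2 = 5, r3 = 7
step 3: r1 = 5, r2 = 5, r3 = 7
step 4: r1 = 5, r2 = 35, r3 = 7
step 5: r1 = -5, r2 = 35, r3 = 7
step 6: r1 = -5, r2 = 35, r3 = -28
step 7: r1 = -5, r2 = -35, r3 = -28
step 8: r1 = 5, r2 = -35, r3 = -28
step 9: r1 = 33, r2 = -35, r3 = -28
step 10: r1 = 33, r2 = -2, r3 = -28
step 11: r1 = 33, r2 = -2, r3 = 28
step 12: r1 = 33, r2 = -2, r3 = 33
step 13: r1 = 33, r2 = 33, r3 = 33
The first disagreement with the printout is at step 6, where the value should be r3 = -28.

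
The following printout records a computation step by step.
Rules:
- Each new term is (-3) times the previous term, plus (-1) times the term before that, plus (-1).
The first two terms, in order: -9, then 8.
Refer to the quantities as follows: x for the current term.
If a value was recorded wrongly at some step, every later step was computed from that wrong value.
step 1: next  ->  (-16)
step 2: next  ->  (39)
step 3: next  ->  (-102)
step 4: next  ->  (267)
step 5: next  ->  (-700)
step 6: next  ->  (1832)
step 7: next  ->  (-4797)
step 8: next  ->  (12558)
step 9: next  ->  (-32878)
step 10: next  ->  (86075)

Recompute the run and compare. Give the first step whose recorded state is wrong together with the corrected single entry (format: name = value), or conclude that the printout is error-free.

1. x = -3*(8) + (-1)*(-9) + (-1) = -16 (verified)
2. x = -3*(-16) + (-1)*(8) + (-1) = 39 (checks out)
3. x = -3*(39) + (-1)*(-16) + (-1) = -102 (in agreement)
4. x = -3*(-102) + (-1)*(39) + (-1) = 266 (first mismatch against the printout)
First incorrect step: 4; the correct value is x = 266.

step 4, x = 266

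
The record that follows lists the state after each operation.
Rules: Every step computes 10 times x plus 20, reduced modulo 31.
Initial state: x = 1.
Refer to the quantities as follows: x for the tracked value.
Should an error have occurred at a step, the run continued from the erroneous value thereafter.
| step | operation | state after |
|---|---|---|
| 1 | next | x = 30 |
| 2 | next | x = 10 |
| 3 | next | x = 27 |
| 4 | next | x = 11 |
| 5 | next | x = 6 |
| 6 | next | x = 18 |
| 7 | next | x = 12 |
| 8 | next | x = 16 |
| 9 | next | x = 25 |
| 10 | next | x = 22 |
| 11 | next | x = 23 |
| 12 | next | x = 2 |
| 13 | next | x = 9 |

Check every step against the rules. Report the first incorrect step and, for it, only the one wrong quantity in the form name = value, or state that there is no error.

Step 1: x = (10*1 + 20) mod 31 = 30 — matches.
Step 2: x = (10*30 + 20) mod 31 = 10 — matches.
Step 3: x = (10*10 + 20) mod 31 = 27 — exactly as logged.
Step 4: x = (10*27 + 20) mod 31 = 11 — no discrepancy.
Step 5: x = (10*11 + 20) mod 31 = 6 — verified.
Step 6: x = (10*6 + 20) mod 31 = 18 — matches.
Step 7: x = (10*18 + 20) mod 31 = 14 — the record has a different value.
Conclusion: step 7 carries the first error; the entry should be x = 14.

step 7, x = 14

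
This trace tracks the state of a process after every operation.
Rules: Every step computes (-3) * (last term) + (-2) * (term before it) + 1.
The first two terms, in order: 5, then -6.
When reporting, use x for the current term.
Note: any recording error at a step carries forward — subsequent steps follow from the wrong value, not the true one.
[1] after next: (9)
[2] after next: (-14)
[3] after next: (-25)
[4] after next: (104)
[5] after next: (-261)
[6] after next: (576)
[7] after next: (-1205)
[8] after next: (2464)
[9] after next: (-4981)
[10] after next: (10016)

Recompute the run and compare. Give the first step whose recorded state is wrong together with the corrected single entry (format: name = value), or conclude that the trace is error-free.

step 3, x = 25

Step 1: x = -3*(-6) + (-2)*(5) + (1) = 9 — confirmed correct.
Step 2: x = -3*(9) + (-2)*(-6) + (1) = -14 — consistent with the trace.
Step 3: x = -3*(-14) + (-2)*(9) + (1) = 25 — not what was recorded.
The earliest wrong entry is at step 3: it should read x = 25.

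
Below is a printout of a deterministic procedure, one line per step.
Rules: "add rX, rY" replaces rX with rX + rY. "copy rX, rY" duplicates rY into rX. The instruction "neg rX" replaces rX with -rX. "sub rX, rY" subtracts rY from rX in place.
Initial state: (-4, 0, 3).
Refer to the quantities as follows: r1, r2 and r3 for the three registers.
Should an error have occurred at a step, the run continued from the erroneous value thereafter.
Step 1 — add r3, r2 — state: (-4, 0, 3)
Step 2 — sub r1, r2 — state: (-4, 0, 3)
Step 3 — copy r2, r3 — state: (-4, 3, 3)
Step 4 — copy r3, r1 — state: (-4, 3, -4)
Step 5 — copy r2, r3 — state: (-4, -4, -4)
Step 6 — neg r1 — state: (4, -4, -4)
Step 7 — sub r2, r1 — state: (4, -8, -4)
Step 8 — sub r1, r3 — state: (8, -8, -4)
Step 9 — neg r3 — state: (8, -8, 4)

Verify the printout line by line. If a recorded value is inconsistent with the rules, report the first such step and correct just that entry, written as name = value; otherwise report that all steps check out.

no error

step 1: r3 = 3 + 0 = 3 -> matches
step 2: r1 = -4 - 0 = -4 -> confirmed correct
step 3: r2 = 3 -> checks out
step 4: r3 = -4 -> in agreement
step 5: r2 = -4 -> same as recorded
step 6: r1 = -(-4) = 4 -> in agreement
step 7: r2 = -4 - 4 = -8 -> consistent with the printout
step 8: r1 = 4 - -4 = 8 -> exactly as logged
step 9: r3 = -(-4) = 4 -> checks out
Each recorded entry agrees with the recomputation.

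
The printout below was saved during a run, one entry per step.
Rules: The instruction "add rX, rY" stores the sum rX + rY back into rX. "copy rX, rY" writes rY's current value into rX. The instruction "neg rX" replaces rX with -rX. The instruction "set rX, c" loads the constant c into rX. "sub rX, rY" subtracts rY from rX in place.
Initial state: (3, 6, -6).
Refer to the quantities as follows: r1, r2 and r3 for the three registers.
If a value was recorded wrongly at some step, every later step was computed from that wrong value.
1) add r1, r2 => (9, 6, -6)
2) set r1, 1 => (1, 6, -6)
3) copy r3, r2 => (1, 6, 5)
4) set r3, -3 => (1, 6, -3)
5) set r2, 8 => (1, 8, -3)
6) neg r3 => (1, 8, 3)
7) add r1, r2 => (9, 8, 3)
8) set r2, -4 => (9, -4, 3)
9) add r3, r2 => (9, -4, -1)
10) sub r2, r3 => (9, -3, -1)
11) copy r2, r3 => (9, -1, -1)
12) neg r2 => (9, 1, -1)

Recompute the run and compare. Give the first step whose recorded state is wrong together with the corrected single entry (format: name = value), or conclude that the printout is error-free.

step 3, r3 = 6

step 1: r1 = 3 + 6 = 9 -> checks out
step 2: r1 = 1 -> checks out
step 3: r3 = 6 -> a discrepancy with the printout
First incorrect step: 3; the correct value is r3 = 6.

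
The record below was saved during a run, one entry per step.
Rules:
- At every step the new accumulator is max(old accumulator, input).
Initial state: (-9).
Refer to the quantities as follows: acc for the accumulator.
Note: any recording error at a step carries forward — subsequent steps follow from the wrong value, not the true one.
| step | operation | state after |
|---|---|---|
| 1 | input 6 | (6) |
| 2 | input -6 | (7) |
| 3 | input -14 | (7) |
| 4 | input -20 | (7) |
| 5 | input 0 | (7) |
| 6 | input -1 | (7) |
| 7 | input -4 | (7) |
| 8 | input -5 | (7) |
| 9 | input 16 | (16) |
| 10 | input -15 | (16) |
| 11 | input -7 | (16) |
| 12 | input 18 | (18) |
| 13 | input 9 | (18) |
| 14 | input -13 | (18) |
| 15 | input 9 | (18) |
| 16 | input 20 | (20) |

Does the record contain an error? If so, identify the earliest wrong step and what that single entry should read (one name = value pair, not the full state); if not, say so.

Step 1: acc = max(-9, 6) = 6 — consistent with the record.
Step 2: acc = max(6, -6) = 6 — the record disagrees here.
That makes step 2 the first incorrect line — acc = 6 is what it should show.

step 2, acc = 6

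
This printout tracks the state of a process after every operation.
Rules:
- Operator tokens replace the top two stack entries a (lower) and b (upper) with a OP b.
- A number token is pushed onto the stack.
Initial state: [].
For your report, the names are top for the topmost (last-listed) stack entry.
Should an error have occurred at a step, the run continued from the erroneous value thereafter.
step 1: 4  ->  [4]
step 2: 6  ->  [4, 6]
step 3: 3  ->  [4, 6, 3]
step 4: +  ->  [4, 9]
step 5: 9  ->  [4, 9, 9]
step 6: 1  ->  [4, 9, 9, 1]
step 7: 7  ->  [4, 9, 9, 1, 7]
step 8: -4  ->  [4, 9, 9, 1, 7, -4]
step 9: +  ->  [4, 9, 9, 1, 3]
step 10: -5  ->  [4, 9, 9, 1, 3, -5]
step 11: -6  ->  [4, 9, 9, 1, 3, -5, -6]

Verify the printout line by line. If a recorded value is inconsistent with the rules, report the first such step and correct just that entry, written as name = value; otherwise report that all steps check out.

no error

Step 1: push 4: top = 4 — matches.
Step 2: push 6: top = 6 — matches.
Step 3: push 3: top = 3 — verified.
Step 4: 6 + 3 = 9 — verified.
Step 5: push 9: top = 9 — same as recorded.
Step 6: push 1: top = 1 — no discrepancy.
Step 7: push 7: top = 7 — confirmed correct.
Step 8: push -4: top = -4 — agrees with the printout.
Step 9: 7 + -4 = 3 — in agreement.
Step 10: push -5: top = -5 — same as recorded.
Step 11: push -6: top = -6 — verified.
Each recorded entry agrees with the recomputation.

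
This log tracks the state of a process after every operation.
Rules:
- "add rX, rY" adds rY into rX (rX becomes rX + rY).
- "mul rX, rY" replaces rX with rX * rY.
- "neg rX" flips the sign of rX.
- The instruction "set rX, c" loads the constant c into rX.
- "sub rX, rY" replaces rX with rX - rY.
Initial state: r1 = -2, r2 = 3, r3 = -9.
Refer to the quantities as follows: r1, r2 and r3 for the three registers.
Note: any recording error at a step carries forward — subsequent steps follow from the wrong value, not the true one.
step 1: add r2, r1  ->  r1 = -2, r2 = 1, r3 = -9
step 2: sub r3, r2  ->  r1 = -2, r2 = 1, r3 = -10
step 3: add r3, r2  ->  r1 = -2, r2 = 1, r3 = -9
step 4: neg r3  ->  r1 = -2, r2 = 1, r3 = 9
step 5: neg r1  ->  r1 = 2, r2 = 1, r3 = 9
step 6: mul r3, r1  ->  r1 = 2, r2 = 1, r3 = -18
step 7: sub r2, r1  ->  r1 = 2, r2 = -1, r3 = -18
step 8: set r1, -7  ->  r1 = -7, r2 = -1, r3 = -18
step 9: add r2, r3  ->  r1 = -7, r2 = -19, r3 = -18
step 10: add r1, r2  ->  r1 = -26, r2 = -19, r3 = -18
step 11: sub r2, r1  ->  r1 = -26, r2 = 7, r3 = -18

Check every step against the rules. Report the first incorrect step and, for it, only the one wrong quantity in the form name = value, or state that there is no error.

step 1: r2 = 3 + -2 = 1 -> exactly as logged
step 2: r3 = -9 - 1 = -10 -> verified
step 3: r3 = -10 + 1 = -9 -> exactly as logged
step 4: r3 = -(-9) = 9 -> matches
step 5: r1 = -(-2) = 2 -> exactly as logged
step 6: r3 = 9 * 2 = 18 -> first mismatch against the log
Conclusion: step 6 carries the first error; the entry should be r3 = 18.

step 6, r3 = 18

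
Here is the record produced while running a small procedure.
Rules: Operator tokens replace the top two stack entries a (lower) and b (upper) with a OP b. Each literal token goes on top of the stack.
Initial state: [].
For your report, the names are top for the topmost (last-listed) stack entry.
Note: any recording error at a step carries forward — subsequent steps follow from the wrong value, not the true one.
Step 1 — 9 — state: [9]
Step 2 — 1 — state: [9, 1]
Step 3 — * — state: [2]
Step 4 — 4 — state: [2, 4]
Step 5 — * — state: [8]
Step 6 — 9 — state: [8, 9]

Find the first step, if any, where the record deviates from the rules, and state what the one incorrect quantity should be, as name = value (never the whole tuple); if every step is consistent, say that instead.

step 3, top = 9

Recomputing the run from the initial state:
step 1: [9]
step 2: [9, 1]
step 3: [9]
step 4: [9, 4]
step 5: [36]
step 6: [36, 9]
The first disagreement with the record is at step 3, where the value should be top = 9.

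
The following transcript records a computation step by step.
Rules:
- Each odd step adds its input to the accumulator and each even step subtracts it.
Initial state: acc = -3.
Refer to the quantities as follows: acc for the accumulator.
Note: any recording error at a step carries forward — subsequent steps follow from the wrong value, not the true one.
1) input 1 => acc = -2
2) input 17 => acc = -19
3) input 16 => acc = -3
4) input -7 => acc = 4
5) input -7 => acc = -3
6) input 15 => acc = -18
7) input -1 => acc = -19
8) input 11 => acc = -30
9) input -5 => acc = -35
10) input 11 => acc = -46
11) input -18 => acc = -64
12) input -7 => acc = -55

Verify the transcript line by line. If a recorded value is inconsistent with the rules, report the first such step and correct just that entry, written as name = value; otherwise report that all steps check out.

Recomputing the run from the initial state:
step 1: acc = -2
step 2: acc = -19
step 3: acc = -3
step 4: acc = 4
step 5: acc = -3
step 6: acc = -18
step 7: acc = -19
step 8: acc = -30
step 9: acc = -35
step 10: acc = -46
step 11: acc = -64
step 12: acc = -57
The first disagreement with the transcript is at step 12, where the value should be acc = -57.

step 12, acc = -57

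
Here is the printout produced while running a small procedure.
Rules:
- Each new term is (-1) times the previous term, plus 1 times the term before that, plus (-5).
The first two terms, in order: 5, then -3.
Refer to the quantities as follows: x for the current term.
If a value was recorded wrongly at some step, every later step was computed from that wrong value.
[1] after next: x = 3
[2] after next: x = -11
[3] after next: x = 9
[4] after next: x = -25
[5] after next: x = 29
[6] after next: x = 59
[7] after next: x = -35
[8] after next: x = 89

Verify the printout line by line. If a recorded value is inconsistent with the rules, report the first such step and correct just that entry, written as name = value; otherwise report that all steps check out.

Recomputing the run from the initial state:
step 1: x = 3
step 2: x = -11
step 3: x = 9
step 4: x = -25
step 5: x = 29
step 6: x = -59
step 7: x = 83
step 8: x = -147
The first disagreement with the printout is at step 6, where the value should be x = -59.

step 6, x = -59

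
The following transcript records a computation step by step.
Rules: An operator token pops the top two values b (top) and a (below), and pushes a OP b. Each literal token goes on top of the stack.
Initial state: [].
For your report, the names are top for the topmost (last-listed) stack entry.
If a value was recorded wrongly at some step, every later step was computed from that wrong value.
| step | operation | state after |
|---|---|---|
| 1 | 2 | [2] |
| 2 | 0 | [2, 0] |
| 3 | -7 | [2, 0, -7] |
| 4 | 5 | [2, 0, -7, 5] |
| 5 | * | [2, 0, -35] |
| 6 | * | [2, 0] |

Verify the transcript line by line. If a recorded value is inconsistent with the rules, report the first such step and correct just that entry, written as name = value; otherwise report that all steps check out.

Recomputing the run from the initial state:
step 1: [2]
step 2: [2, 0]
step 3: [2, 0, -7]
step 4: [2, 0, -7, 5]
step 5: [2, 0, -35]
step 6: [2, 0]
This matches the transcript at every step.

no error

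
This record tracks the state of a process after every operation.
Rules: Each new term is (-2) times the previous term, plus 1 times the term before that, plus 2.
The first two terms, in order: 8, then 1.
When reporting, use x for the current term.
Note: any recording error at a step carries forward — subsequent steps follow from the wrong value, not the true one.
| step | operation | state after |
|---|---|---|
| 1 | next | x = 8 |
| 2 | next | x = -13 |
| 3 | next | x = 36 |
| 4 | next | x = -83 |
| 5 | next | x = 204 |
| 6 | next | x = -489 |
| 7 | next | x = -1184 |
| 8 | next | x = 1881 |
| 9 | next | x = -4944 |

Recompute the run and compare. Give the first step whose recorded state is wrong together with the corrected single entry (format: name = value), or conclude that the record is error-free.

Step 1: x = -2*(1) + (1)*(8) + (2) = 8 — in agreement.
Step 2: x = -2*(8) + (1)*(1) + (2) = -13 — same as recorded.
Step 3: x = -2*(-13) + (1)*(8) + (2) = 36 — confirmed correct.
Step 4: x = -2*(36) + (1)*(-13) + (2) = -83 — consistent with the record.
Step 5: x = -2*(-83) + (1)*(36) + (2) = 204 — checks out.
Step 6: x = -2*(204) + (1)*(-83) + (2) = -489 — same as recorded.
Step 7: x = -2*(-489) + (1)*(204) + (2) = 1184 — the entry is off here.
The audit stops at step 7: the recorded entry is wrong and should be x = 1184.

step 7, x = 1184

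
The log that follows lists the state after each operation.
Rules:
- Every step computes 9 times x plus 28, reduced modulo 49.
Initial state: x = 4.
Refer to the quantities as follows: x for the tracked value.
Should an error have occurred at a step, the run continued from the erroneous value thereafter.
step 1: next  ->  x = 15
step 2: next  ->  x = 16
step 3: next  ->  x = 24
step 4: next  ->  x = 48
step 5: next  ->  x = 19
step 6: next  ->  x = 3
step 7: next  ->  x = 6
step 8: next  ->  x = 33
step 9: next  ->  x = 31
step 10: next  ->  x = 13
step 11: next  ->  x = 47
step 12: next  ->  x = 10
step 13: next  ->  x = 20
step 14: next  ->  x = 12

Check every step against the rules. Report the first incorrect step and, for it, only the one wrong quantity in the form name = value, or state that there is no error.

Recomputing the run from the initial state:
step 1: x = 15
step 2: x = 16
step 3: x = 25
step 4: x = 8
step 5: x = 2
step 6: x = 46
step 7: x = 1
step 8: x = 37
step 9: x = 18
step 10: x = 43
step 11: x = 23
step 12: x = 39
step 13: x = 36
step 14: x = 9
The first disagreement with the log is at step 3, where the value should be x = 25.

step 3, x = 25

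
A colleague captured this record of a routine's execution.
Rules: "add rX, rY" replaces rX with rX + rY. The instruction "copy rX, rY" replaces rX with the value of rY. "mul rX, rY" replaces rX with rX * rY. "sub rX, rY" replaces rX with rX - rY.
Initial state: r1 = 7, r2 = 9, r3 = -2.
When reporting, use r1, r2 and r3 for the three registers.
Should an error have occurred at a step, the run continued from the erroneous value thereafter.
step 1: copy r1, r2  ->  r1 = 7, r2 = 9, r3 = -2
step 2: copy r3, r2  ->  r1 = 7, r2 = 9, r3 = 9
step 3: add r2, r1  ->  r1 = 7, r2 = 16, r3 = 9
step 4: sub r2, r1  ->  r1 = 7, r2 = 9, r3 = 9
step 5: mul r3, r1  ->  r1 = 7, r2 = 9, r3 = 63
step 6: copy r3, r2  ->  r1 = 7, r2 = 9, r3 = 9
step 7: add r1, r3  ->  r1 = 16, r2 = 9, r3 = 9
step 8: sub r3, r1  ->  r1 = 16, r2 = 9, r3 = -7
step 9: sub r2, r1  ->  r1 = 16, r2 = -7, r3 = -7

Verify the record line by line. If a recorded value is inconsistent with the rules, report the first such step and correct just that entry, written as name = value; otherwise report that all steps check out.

step 1, r1 = 9

1. r1 = 9 (not what was recorded)
So the first discrepancy is step 1, where the right value is r1 = 9.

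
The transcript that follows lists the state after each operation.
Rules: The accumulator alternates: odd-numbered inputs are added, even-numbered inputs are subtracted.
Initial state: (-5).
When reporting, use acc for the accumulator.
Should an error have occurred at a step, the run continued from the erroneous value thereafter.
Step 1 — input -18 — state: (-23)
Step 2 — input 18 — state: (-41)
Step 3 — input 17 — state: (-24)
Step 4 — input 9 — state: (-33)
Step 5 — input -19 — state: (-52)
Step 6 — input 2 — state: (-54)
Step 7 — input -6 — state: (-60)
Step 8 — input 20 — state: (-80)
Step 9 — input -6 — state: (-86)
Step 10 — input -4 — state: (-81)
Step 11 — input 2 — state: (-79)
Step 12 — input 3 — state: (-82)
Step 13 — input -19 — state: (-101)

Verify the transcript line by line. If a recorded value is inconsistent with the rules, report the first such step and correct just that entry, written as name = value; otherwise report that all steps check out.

step 10, acc = -82

1. acc = -5 + -18 = -23 (in agreement)
2. acc = -23 - 18 = -41 (matches)
3. acc = -41 + 17 = -24 (checks out)
4. acc = -24 - 9 = -33 (in agreement)
5. acc = -33 + -19 = -52 (checks out)
6. acc = -52 - 2 = -54 (agrees with the transcript)
7. acc = -54 + -6 = -60 (verified)
8. acc = -60 - 20 = -80 (checks out)
9. acc = -80 + -6 = -86 (in agreement)
10. acc = -86 - -4 = -82 (this is not what the transcript shows)
That makes step 10 the first incorrect line — acc = -82 is what it should show.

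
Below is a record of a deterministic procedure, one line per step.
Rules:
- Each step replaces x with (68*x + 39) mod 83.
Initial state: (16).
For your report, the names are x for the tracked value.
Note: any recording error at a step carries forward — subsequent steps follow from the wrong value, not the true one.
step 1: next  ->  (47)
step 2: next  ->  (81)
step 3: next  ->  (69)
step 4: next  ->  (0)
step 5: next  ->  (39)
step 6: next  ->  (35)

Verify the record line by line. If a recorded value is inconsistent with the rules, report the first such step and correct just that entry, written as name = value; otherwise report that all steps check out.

step 1, x = 48

Step 1: x = (68*16 + 39) mod 83 = 48 — the record has a different value.
First deviation found at step 1; the corrected entry is x = 48.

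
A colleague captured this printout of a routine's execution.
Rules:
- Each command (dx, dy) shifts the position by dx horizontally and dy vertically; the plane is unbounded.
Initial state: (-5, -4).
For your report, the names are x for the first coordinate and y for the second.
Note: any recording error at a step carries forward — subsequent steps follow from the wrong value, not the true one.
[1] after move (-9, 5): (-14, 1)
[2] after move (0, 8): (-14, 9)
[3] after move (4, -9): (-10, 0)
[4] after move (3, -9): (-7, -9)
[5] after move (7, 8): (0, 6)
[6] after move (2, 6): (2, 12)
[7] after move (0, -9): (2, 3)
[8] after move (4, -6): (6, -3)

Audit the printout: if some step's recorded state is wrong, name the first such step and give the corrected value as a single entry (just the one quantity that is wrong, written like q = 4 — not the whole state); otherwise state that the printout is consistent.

step 1: x = -5 + (-9) = -14, y = -4 + (5) = 1 -> agrees with the printout
step 2: x = -14 + (0) = -14, y = 1 + (8) = 9 -> matches
step 3: x = -14 + (4) = -10, y = 9 + (-9) = 0 -> same as recorded
step 4: x = -10 + (3) = -7, y = 0 + (-9) = -9 -> no discrepancy
step 5: x = -7 + (7) = 0, y = -9 + (8) = -1 -> this is not what the printout shows
First deviation found at step 5; the corrected entry is y = -1.

step 5, y = -1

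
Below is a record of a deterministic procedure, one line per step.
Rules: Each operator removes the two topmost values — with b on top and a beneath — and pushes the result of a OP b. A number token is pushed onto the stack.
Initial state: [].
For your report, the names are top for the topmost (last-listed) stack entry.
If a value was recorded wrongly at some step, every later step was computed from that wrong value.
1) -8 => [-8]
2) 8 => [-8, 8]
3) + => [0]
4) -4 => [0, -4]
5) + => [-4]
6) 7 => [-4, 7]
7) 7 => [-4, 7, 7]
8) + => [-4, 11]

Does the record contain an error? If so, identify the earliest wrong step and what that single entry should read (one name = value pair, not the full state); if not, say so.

step 8, top = 14

Recomputing the run from the initial state:
step 1: [-8]
step 2: [-8, 8]
step 3: [0]
step 4: [0, -4]
step 5: [-4]
step 6: [-4, 7]
step 7: [-4, 7, 7]
step 8: [-4, 14]
The first disagreement with the record is at step 8, where the value should be top = 14.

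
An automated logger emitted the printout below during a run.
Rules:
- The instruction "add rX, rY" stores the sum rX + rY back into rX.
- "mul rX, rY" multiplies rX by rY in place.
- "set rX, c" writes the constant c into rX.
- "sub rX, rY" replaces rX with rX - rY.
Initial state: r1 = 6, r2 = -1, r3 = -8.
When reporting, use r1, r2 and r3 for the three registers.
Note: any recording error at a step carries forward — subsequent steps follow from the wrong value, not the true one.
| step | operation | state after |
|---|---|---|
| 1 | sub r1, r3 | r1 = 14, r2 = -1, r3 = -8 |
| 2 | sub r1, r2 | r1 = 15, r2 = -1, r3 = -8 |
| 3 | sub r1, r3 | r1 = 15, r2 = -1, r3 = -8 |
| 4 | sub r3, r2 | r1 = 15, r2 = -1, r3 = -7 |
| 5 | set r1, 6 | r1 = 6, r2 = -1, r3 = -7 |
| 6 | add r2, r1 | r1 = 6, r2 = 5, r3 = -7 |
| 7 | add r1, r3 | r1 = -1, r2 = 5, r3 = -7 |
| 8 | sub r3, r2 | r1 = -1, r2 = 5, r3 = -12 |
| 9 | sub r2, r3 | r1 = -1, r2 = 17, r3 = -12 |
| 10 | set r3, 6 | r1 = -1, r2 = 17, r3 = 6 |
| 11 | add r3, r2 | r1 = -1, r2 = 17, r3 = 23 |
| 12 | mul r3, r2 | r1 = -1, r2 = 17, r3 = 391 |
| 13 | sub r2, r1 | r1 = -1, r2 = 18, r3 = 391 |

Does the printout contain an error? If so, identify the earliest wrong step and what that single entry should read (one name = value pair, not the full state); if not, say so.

step 3, r1 = 23

1. r1 = 6 - -8 = 14 (agrees with the printout)
2. r1 = 14 - -1 = 15 (verified)
3. r1 = 15 - -8 = 23 (a discrepancy with the printout)
First deviation found at step 3; the corrected entry is r1 = 23.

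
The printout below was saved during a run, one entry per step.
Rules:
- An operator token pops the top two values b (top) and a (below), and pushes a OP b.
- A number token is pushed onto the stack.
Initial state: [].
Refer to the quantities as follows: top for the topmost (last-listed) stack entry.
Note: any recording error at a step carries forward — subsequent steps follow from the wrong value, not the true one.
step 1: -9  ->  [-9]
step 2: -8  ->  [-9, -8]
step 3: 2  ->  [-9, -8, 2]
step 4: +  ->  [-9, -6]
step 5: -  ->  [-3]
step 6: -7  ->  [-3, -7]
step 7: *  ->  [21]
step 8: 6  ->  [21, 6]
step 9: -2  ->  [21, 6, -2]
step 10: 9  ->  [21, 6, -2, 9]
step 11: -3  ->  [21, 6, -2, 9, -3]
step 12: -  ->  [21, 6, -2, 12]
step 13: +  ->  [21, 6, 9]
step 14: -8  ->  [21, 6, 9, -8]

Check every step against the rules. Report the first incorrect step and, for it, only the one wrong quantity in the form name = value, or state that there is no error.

step 13, top = 10

1. push -9: top = -9 (agrees with the printout)
2. push -8: top = -8 (agrees with the printout)
3. push 2: top = 2 (no discrepancy)
4. -8 + 2 = -6 (exactly as logged)
5. -9 - -6 = -3 (agrees with the printout)
6. push -7: top = -7 (confirmed correct)
7. -3 * -7 = 21 (matches)
8. push 6: top = 6 (confirmed correct)
9. push -2: top = -2 (consistent with the printout)
10. push 9: top = 9 (no discrepancy)
11. push -3: top = -3 (checks out)
12. 9 - -3 = 12 (exactly as logged)
13. -2 + 12 = 10 (the printout disagrees here)
That makes step 13 the first incorrect line — top = 10 is what it should show.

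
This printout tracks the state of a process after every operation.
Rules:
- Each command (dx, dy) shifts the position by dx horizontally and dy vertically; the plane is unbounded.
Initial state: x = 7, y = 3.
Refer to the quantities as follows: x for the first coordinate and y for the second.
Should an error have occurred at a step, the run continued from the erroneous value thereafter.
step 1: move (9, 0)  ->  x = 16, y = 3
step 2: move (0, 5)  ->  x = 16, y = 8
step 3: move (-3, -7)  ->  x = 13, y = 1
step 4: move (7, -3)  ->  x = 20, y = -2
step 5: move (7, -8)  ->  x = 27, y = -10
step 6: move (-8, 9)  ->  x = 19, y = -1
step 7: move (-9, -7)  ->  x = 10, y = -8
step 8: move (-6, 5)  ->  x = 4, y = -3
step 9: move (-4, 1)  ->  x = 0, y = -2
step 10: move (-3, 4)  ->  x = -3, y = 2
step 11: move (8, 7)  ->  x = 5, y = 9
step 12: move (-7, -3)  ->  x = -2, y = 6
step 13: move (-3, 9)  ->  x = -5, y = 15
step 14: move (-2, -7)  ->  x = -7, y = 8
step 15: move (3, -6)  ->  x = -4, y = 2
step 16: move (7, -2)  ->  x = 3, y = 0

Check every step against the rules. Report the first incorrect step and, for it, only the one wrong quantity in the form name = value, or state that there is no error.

Recomputing the run from the initial state:
step 1: x = 16, y = 3
step 2: x = 16, y = 8
step 3: x = 13, y = 1
step 4: x = 20, y = -2
step 5: x = 27, y = -10
step 6: x = 19, y = -1
step 7: x = 10, y = -8
step 8: x = 4, y = -3
step 9: x = 0, y = -2
step 10: x = -3, y = 2
step 11: x = 5, y = 9
step 12: x = -2, y = 6
step 13: x = -5, y = 15
step 14: x = -7, y = 8
step 15: x = -4, y = 2
step 16: x = 3, y = 0
This matches the printout at every step.

no error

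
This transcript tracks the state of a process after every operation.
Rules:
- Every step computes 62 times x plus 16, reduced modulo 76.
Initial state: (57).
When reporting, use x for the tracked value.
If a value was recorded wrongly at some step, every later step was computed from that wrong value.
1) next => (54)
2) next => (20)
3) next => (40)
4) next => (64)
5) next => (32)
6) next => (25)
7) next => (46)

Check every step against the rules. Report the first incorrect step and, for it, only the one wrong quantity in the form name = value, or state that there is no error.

Recomputing the run from the initial state:
step 1: x = 54
step 2: x = 20
step 3: x = 40
step 4: x = 64
step 5: x = 32
step 6: x = 24
step 7: x = 60
The first disagreement with the transcript is at step 6, where the value should be x = 24.

step 6, x = 24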